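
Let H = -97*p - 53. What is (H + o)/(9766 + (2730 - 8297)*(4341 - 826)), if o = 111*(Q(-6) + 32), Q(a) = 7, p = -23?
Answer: -2169/6519413 ≈ -0.00033270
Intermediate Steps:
o = 4329 (o = 111*(7 + 32) = 111*39 = 4329)
H = 2178 (H = -97*(-23) - 53 = 2231 - 53 = 2178)
(H + o)/(9766 + (2730 - 8297)*(4341 - 826)) = (2178 + 4329)/(9766 + (2730 - 8297)*(4341 - 826)) = 6507/(9766 - 5567*3515) = 6507/(9766 - 19568005) = 6507/(-19558239) = 6507*(-1/19558239) = -2169/6519413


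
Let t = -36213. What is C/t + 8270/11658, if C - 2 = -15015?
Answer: 79083844/70361859 ≈ 1.1240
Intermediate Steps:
C = -15013 (C = 2 - 15015 = -15013)
C/t + 8270/11658 = -15013/(-36213) + 8270/11658 = -15013*(-1/36213) + 8270*(1/11658) = 15013/36213 + 4135/5829 = 79083844/70361859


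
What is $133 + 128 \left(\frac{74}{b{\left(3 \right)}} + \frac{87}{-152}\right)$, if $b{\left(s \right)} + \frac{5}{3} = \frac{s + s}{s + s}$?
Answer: $- \frac{268817}{19} \approx -14148.0$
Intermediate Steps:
$b{\left(s \right)} = - \frac{2}{3}$ ($b{\left(s \right)} = - \frac{5}{3} + \frac{s + s}{s + s} = - \frac{5}{3} + \frac{2 s}{2 s} = - \frac{5}{3} + 2 s \frac{1}{2 s} = - \frac{5}{3} + 1 = - \frac{2}{3}$)
$133 + 128 \left(\frac{74}{b{\left(3 \right)}} + \frac{87}{-152}\right) = 133 + 128 \left(\frac{74}{- \frac{2}{3}} + \frac{87}{-152}\right) = 133 + 128 \left(74 \left(- \frac{3}{2}\right) + 87 \left(- \frac{1}{152}\right)\right) = 133 + 128 \left(-111 - \frac{87}{152}\right) = 133 + 128 \left(- \frac{16959}{152}\right) = 133 - \frac{271344}{19} = - \frac{268817}{19}$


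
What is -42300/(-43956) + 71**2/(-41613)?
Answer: 1295158/1539681 ≈ 0.84119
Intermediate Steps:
-42300/(-43956) + 71**2/(-41613) = -42300*(-1/43956) + 5041*(-1/41613) = 1175/1221 - 5041/41613 = 1295158/1539681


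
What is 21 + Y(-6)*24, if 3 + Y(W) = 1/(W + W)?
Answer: -53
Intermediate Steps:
Y(W) = -3 + 1/(2*W) (Y(W) = -3 + 1/(W + W) = -3 + 1/(2*W))
21 + Y(-6)*24 = 21 + (-3 + (1/2)/(-6))*24 = 21 + (-3 + (1/2)*(-1/6))*24 = 21 + (-3 - 1/12)*24 = 21 - 37/12*24 = 21 - 74 = -53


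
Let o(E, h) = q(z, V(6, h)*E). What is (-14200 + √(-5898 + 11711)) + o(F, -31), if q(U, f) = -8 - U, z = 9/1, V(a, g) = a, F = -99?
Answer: -14217 + √5813 ≈ -14141.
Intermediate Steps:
z = 9 (z = 9*1 = 9)
o(E, h) = -17 (o(E, h) = -8 - 1*9 = -8 - 9 = -17)
(-14200 + √(-5898 + 11711)) + o(F, -31) = (-14200 + √(-5898 + 11711)) - 17 = (-14200 + √5813) - 17 = -14217 + √5813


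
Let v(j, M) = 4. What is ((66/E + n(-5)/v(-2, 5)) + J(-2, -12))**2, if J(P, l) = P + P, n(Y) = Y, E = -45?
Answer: 162409/3600 ≈ 45.114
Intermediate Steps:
J(P, l) = 2*P
((66/E + n(-5)/v(-2, 5)) + J(-2, -12))**2 = ((66/(-45) - 5/4) + 2*(-2))**2 = ((66*(-1/45) - 5*1/4) - 4)**2 = ((-22/15 - 5/4) - 4)**2 = (-163/60 - 4)**2 = (-403/60)**2 = 162409/3600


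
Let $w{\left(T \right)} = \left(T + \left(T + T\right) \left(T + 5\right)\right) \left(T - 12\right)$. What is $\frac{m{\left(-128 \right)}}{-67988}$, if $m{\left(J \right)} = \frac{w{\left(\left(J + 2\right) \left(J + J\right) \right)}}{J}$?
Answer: $\frac{131070215556}{16997} \approx 7.7114 \cdot 10^{6}$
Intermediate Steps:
$w{\left(T \right)} = \left(-12 + T\right) \left(T + 2 T \left(5 + T\right)\right)$ ($w{\left(T \right)} = \left(T + 2 T \left(5 + T\right)\right) \left(-12 + T\right) = \left(-12 + T\right) \left(T + 2 T \left(5 + T\right)\right)$)
$m{\left(J \right)} = 2 \left(2 + J\right) \left(-132 - 26 J \left(2 + J\right) + 8 J^{2} \left(2 + J\right)^{2}\right)$ ($m{\left(J \right)} = \frac{\left(J + 2\right) \left(J + J\right) \left(-132 - 13 \left(J + 2\right) \left(J + J\right) + 2 \left(\left(J + 2\right) \left(J + J\right)\right)^{2}\right)}{J} = \frac{\left(2 + J\right) 2 J \left(-132 - 13 \left(2 + J\right) 2 J + 2 \left(\left(2 + J\right) 2 J\right)^{2}\right)}{J} = \frac{2 J \left(2 + J\right) \left(-132 - 13 \cdot 2 J \left(2 + J\right) + 2 \left(2 J \left(2 + J\right)\right)^{2}\right)}{J} = \frac{2 J \left(2 + J\right) \left(-132 - 26 J \left(2 + J\right) + 2 \cdot 4 J^{2} \left(2 + J\right)^{2}\right)}{J} = \frac{2 J \left(2 + J\right) \left(-132 - 26 J \left(2 + J\right) + 8 J^{2} \left(2 + J\right)^{2}\right)}{J} = 2 \left(2 + J\right) \left(-132 - 26 J \left(2 + J\right) + 8 J^{2} \left(2 + J\right)^{2}\right)$)
$\frac{m{\left(-128 \right)}}{-67988} = \frac{\left(-4\right) \left(2 - 128\right) \left(66 - 4 \left(-128\right)^{2} \left(2 - 128\right)^{2} + 13 \left(-128\right) \left(2 - 128\right)\right)}{-67988} = \left(-4\right) \left(-126\right) \left(66 - 65536 \left(-126\right)^{2} + 13 \left(-128\right) \left(-126\right)\right) \left(- \frac{1}{67988}\right) = \left(-4\right) \left(-126\right) \left(66 - 65536 \cdot 15876 + 209664\right) \left(- \frac{1}{67988}\right) = \left(-4\right) \left(-126\right) \left(66 - 1040449536 + 209664\right) \left(- \frac{1}{67988}\right) = \left(-4\right) \left(-126\right) \left(-1040239806\right) \left(- \frac{1}{67988}\right) = \left(-524280862224\right) \left(- \frac{1}{67988}\right) = \frac{131070215556}{16997}$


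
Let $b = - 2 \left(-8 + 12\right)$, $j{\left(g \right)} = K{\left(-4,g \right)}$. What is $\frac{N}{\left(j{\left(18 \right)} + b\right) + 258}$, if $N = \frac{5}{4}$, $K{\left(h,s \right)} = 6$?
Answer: $\frac{5}{1024} \approx 0.0048828$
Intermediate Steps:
$j{\left(g \right)} = 6$
$b = -8$ ($b = \left(-2\right) 4 = -8$)
$N = \frac{5}{4}$ ($N = 5 \cdot \frac{1}{4} = \frac{5}{4} \approx 1.25$)
$\frac{N}{\left(j{\left(18 \right)} + b\right) + 258} = \frac{5}{4 \left(\left(6 - 8\right) + 258\right)} = \frac{5}{4 \left(-2 + 258\right)} = \frac{5}{4 \cdot 256} = \frac{5}{4} \cdot \frac{1}{256} = \frac{5}{1024}$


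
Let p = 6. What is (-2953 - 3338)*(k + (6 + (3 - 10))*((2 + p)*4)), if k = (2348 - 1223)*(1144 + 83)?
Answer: -8683737813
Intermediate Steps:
k = 1380375 (k = 1125*1227 = 1380375)
(-2953 - 3338)*(k + (6 + (3 - 10))*((2 + p)*4)) = (-2953 - 3338)*(1380375 + (6 + (3 - 10))*((2 + 6)*4)) = -6291*(1380375 + (6 - 7)*(8*4)) = -6291*(1380375 - 1*32) = -6291*(1380375 - 32) = -6291*1380343 = -8683737813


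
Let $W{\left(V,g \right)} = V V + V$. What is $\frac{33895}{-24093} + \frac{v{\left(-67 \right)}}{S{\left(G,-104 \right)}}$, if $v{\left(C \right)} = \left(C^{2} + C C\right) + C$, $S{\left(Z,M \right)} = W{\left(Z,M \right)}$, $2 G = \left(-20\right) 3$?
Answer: $\frac{61734691}{6986970} \approx 8.8357$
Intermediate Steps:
$G = -30$ ($G = \frac{\left(-20\right) 3}{2} = \frac{1}{2} \left(-60\right) = -30$)
$W{\left(V,g \right)} = V + V^{2}$ ($W{\left(V,g \right)} = V^{2} + V = V + V^{2}$)
$S{\left(Z,M \right)} = Z \left(1 + Z\right)$
$v{\left(C \right)} = C + 2 C^{2}$ ($v{\left(C \right)} = \left(C^{2} + C^{2}\right) + C = 2 C^{2} + C = C + 2 C^{2}$)
$\frac{33895}{-24093} + \frac{v{\left(-67 \right)}}{S{\left(G,-104 \right)}} = \frac{33895}{-24093} + \frac{\left(-67\right) \left(1 + 2 \left(-67\right)\right)}{\left(-30\right) \left(1 - 30\right)} = 33895 \left(- \frac{1}{24093}\right) + \frac{\left(-67\right) \left(1 - 134\right)}{\left(-30\right) \left(-29\right)} = - \frac{33895}{24093} + \frac{\left(-67\right) \left(-133\right)}{870} = - \frac{33895}{24093} + 8911 \cdot \frac{1}{870} = - \frac{33895}{24093} + \frac{8911}{870} = \frac{61734691}{6986970}$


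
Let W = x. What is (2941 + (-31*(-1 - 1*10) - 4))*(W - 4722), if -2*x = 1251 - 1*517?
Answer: -16681742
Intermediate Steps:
x = -367 (x = -(1251 - 1*517)/2 = -(1251 - 517)/2 = -½*734 = -367)
W = -367
(2941 + (-31*(-1 - 1*10) - 4))*(W - 4722) = (2941 + (-31*(-1 - 1*10) - 4))*(-367 - 4722) = (2941 + (-31*(-1 - 10) - 4))*(-5089) = (2941 + (-31*(-11) - 4))*(-5089) = (2941 + (341 - 4))*(-5089) = (2941 + 337)*(-5089) = 3278*(-5089) = -16681742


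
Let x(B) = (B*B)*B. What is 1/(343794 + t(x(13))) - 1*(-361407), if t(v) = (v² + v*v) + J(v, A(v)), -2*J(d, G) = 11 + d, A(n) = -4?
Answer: 3612735685357/9996308 ≈ 3.6141e+5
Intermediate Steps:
x(B) = B³ (x(B) = B²*B = B³)
J(d, G) = -11/2 - d/2 (J(d, G) = -(11 + d)/2 = -11/2 - d/2)
t(v) = -11/2 + 2*v² - v/2 (t(v) = (v² + v*v) + (-11/2 - v/2) = (v² + v²) + (-11/2 - v/2) = 2*v² + (-11/2 - v/2) = -11/2 + 2*v² - v/2)
1/(343794 + t(x(13))) - 1*(-361407) = 1/(343794 + (-11/2 + 2*(13³)² - ½*13³)) - 1*(-361407) = 1/(343794 + (-11/2 + 2*2197² - ½*2197)) + 361407 = 1/(343794 + (-11/2 + 2*4826809 - 2197/2)) + 361407 = 1/(343794 + (-11/2 + 9653618 - 2197/2)) + 361407 = 1/(343794 + 9652514) + 361407 = 1/9996308 + 361407 = 3612735685357/9996308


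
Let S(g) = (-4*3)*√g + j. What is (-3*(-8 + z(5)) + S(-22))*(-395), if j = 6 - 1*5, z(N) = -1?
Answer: -11060 + 4740*I*√22 ≈ -11060.0 + 22233.0*I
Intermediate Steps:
j = 1 (j = 6 - 5 = 1)
S(g) = 1 - 12*√g (S(g) = (-4*3)*√g + 1 = -12*√g + 1 = 1 - 12*√g)
(-3*(-8 + z(5)) + S(-22))*(-395) = (-3*(-8 - 1) + (1 - 12*I*√22))*(-395) = (-3*(-9) + (1 - 12*I*√22))*(-395) = (27 + (1 - 12*I*√22))*(-395) = (28 - 12*I*√22)*(-395) = -11060 + 4740*I*√22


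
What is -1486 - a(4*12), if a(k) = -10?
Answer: -1476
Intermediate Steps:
-1486 - a(4*12) = -1486 - 1*(-10) = -1486 + 10 = -1476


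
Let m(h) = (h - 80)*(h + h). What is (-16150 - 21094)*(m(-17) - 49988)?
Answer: 1738922360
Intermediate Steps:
m(h) = 2*h*(-80 + h) (m(h) = (-80 + h)*(2*h) = 2*h*(-80 + h))
(-16150 - 21094)*(m(-17) - 49988) = (-16150 - 21094)*(2*(-17)*(-80 - 17) - 49988) = -37244*(2*(-17)*(-97) - 49988) = -37244*(3298 - 49988) = -37244*(-46690) = 1738922360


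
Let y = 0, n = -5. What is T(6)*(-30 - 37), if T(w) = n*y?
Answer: 0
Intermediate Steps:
T(w) = 0 (T(w) = -5*0 = 0)
T(6)*(-30 - 37) = 0*(-30 - 37) = 0*(-67) = 0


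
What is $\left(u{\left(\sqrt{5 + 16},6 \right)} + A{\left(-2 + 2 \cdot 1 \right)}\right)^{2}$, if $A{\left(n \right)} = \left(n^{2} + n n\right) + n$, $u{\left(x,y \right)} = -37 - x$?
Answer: $\left(37 + \sqrt{21}\right)^{2} \approx 1729.1$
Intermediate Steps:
$A{\left(n \right)} = n + 2 n^{2}$ ($A{\left(n \right)} = \left(n^{2} + n^{2}\right) + n = 2 n^{2} + n = n + 2 n^{2}$)
$\left(u{\left(\sqrt{5 + 16},6 \right)} + A{\left(-2 + 2 \cdot 1 \right)}\right)^{2} = \left(\left(-37 - \sqrt{5 + 16}\right) + \left(-2 + 2 \cdot 1\right) \left(1 + 2 \left(-2 + 2 \cdot 1\right)\right)\right)^{2} = \left(\left(-37 - \sqrt{21}\right) + \left(-2 + 2\right) \left(1 + 2 \left(-2 + 2\right)\right)\right)^{2} = \left(\left(-37 - \sqrt{21}\right) + 0 \left(1 + 2 \cdot 0\right)\right)^{2} = \left(\left(-37 - \sqrt{21}\right) + 0 \left(1 + 0\right)\right)^{2} = \left(\left(-37 - \sqrt{21}\right) + 0 \cdot 1\right)^{2} = \left(\left(-37 - \sqrt{21}\right) + 0\right)^{2} = \left(-37 - \sqrt{21}\right)^{2}$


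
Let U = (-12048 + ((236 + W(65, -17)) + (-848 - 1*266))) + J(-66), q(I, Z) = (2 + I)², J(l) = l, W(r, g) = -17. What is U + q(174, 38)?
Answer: 17967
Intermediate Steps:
U = -13009 (U = (-12048 + ((236 - 17) + (-848 - 1*266))) - 66 = (-12048 + (219 + (-848 - 266))) - 66 = (-12048 + (219 - 1114)) - 66 = (-12048 - 895) - 66 = -12943 - 66 = -13009)
U + q(174, 38) = -13009 + (2 + 174)² = -13009 + 176² = -13009 + 30976 = 17967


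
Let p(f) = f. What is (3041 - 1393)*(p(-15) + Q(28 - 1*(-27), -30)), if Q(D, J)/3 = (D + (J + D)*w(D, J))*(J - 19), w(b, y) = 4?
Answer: -37574400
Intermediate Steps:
Q(D, J) = 3*(-19 + J)*(4*J + 5*D) (Q(D, J) = 3*((D + (J + D)*4)*(J - 19)) = 3*((D + (D + J)*4)*(-19 + J)) = 3*((D + (4*D + 4*J))*(-19 + J)) = 3*((4*J + 5*D)*(-19 + J)) = 3*((-19 + J)*(4*J + 5*D)) = 3*(-19 + J)*(4*J + 5*D))
(3041 - 1393)*(p(-15) + Q(28 - 1*(-27), -30)) = (3041 - 1393)*(-15 + (-285*(28 - 1*(-27)) - 228*(-30) + 12*(-30)² + 15*(28 - 1*(-27))*(-30))) = 1648*(-15 + (-285*(28 + 27) + 6840 + 12*900 + 15*(28 + 27)*(-30))) = 1648*(-15 + (-285*55 + 6840 + 10800 + 15*55*(-30))) = 1648*(-15 + (-15675 + 6840 + 10800 - 24750)) = 1648*(-15 - 22785) = 1648*(-22800) = -37574400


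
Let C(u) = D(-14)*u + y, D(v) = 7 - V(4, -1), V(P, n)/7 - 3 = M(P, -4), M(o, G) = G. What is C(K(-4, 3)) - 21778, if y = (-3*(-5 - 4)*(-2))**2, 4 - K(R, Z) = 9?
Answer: -18932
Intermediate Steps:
K(R, Z) = -5 (K(R, Z) = 4 - 1*9 = 4 - 9 = -5)
V(P, n) = -7 (V(P, n) = 21 + 7*(-4) = 21 - 28 = -7)
D(v) = 14 (D(v) = 7 - 1*(-7) = 7 + 7 = 14)
y = 2916 (y = (-(-27)*(-2))**2 = (-3*18)**2 = (-54)**2 = 2916)
C(u) = 2916 + 14*u (C(u) = 14*u + 2916 = 2916 + 14*u)
C(K(-4, 3)) - 21778 = (2916 + 14*(-5)) - 21778 = (2916 - 70) - 21778 = 2846 - 21778 = -18932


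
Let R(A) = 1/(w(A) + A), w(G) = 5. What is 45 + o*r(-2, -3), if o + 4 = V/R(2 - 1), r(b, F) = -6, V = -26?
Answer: 1005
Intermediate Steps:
R(A) = 1/(5 + A)
o = -160 (o = -4 - 26/(1/(5 + (2 - 1))) = -4 - 26/(1/(5 + 1)) = -4 - 26/(1/6) = -4 - 26/⅙ = -4 - 26*6 = -4 - 156 = -160)
45 + o*r(-2, -3) = 45 - 160*(-6) = 45 + 960 = 1005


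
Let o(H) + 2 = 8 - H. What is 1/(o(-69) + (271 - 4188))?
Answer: -1/3842 ≈ -0.00026028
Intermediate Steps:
o(H) = 6 - H (o(H) = -2 + (8 - H) = 6 - H)
1/(o(-69) + (271 - 4188)) = 1/((6 - 1*(-69)) + (271 - 4188)) = 1/((6 + 69) - 3917) = 1/(75 - 3917) = 1/(-3842) = -1/3842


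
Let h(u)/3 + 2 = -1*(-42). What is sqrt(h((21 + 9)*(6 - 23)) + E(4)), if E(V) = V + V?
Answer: 8*sqrt(2) ≈ 11.314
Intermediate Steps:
E(V) = 2*V
h(u) = 120 (h(u) = -6 + 3*(-1*(-42)) = -6 + 3*42 = -6 + 126 = 120)
sqrt(h((21 + 9)*(6 - 23)) + E(4)) = sqrt(120 + 2*4) = sqrt(120 + 8) = sqrt(128) = 8*sqrt(2)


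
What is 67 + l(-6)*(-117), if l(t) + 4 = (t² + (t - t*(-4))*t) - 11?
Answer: -23450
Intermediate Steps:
l(t) = -15 + 6*t² (l(t) = -4 + ((t² + (t - t*(-4))*t) - 11) = -4 + ((t² + (t - (-4)*t)*t) - 11) = -4 + ((t² + (t + 4*t)*t) - 11) = -4 + ((t² + (5*t)*t) - 11) = -4 + ((t² + 5*t²) - 11) = -4 + (6*t² - 11) = -4 + (-11 + 6*t²) = -15 + 6*t²)
67 + l(-6)*(-117) = 67 + (-15 + 6*(-6)²)*(-117) = 67 + (-15 + 6*36)*(-117) = 67 + (-15 + 216)*(-117) = 67 + 201*(-117) = 67 - 23517 = -23450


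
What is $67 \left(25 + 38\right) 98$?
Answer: $413658$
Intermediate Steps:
$67 \left(25 + 38\right) 98 = 67 \cdot 63 \cdot 98 = 4221 \cdot 98 = 413658$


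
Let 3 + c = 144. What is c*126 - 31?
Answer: 17735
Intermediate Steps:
c = 141 (c = -3 + 144 = 141)
c*126 - 31 = 141*126 - 31 = 17766 - 31 = 17735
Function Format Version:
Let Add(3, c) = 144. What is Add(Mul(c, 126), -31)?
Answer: 17735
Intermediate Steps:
c = 141 (c = Add(-3, 144) = 141)
Add(Mul(c, 126), -31) = Add(Mul(141, 126), -31) = Add(17766, -31) = 17735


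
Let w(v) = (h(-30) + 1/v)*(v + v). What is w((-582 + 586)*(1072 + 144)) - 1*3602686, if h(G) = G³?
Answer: -266258684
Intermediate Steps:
w(v) = 2*v*(-27000 + 1/v) (w(v) = ((-30)³ + 1/v)*(v + v) = (-27000 + 1/v)*(2*v) = 2*v*(-27000 + 1/v))
w((-582 + 586)*(1072 + 144)) - 1*3602686 = (2 - 54000*(-582 + 586)*(1072 + 144)) - 1*3602686 = (2 - 216000*1216) - 3602686 = (2 - 54000*4864) - 3602686 = (2 - 262656000) - 3602686 = -262655998 - 3602686 = -266258684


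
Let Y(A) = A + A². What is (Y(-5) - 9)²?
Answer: 121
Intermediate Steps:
(Y(-5) - 9)² = (-5*(1 - 5) - 9)² = (-5*(-4) - 9)² = (20 - 9)² = 11² = 121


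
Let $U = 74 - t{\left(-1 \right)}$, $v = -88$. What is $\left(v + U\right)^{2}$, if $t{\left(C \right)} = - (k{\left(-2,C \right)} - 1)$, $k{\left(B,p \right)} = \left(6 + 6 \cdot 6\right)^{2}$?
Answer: $3059001$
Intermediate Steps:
$k{\left(B,p \right)} = 1764$ ($k{\left(B,p \right)} = \left(6 + 36\right)^{2} = 42^{2} = 1764$)
$t{\left(C \right)} = -1763$ ($t{\left(C \right)} = - (1764 - 1) = \left(-1\right) 1763 = -1763$)
$U = 1837$ ($U = 74 - -1763 = 74 + 1763 = 1837$)
$\left(v + U\right)^{2} = \left(-88 + 1837\right)^{2} = 1749^{2} = 3059001$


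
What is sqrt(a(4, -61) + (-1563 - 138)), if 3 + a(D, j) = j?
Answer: I*sqrt(1765) ≈ 42.012*I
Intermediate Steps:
a(D, j) = -3 + j
sqrt(a(4, -61) + (-1563 - 138)) = sqrt((-3 - 61) + (-1563 - 138)) = sqrt(-64 - 1701) = sqrt(-1765) = I*sqrt(1765)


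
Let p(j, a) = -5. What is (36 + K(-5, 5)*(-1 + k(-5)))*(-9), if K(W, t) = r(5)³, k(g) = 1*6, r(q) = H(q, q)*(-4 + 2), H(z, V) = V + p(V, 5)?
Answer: -324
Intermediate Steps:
H(z, V) = -5 + V (H(z, V) = V - 5 = -5 + V)
r(q) = 10 - 2*q (r(q) = (-5 + q)*(-4 + 2) = (-5 + q)*(-2) = 10 - 2*q)
k(g) = 6
K(W, t) = 0 (K(W, t) = (10 - 2*5)³ = (10 - 10)³ = 0³ = 0)
(36 + K(-5, 5)*(-1 + k(-5)))*(-9) = (36 + 0*(-1 + 6))*(-9) = (36 + 0*5)*(-9) = (36 + 0)*(-9) = 36*(-9) = -324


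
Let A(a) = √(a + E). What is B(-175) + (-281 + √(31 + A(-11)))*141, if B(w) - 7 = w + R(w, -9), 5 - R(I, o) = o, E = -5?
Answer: -39775 + 141*√(31 + 4*I) ≈ -38988.0 + 50.544*I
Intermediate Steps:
R(I, o) = 5 - o
A(a) = √(-5 + a) (A(a) = √(a - 5) = √(-5 + a))
B(w) = 21 + w (B(w) = 7 + (w + (5 - 1*(-9))) = 7 + (w + (5 + 9)) = 7 + (w + 14) = 7 + (14 + w) = 21 + w)
B(-175) + (-281 + √(31 + A(-11)))*141 = (21 - 175) + (-281 + √(31 + √(-5 - 11)))*141 = -154 + (-281 + √(31 + √(-16)))*141 = -154 + (-281 + √(31 + 4*I))*141 = -154 + (-39621 + 141*√(31 + 4*I)) = -39775 + 141*√(31 + 4*I)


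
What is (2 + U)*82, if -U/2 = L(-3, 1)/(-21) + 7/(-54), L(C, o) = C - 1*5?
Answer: 23206/189 ≈ 122.78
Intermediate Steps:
L(C, o) = -5 + C (L(C, o) = C - 5 = -5 + C)
U = -95/189 (U = -2*((-5 - 3)/(-21) + 7/(-54)) = -2*(-8*(-1/21) + 7*(-1/54)) = -2*(8/21 - 7/54) = -2*95/378 = -95/189 ≈ -0.50265)
(2 + U)*82 = (2 - 95/189)*82 = (283/189)*82 = 23206/189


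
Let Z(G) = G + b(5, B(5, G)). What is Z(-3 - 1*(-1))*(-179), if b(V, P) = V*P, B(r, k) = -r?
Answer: 4833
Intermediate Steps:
b(V, P) = P*V
Z(G) = -25 + G (Z(G) = G - 1*5*5 = G - 5*5 = G - 25 = -25 + G)
Z(-3 - 1*(-1))*(-179) = (-25 + (-3 - 1*(-1)))*(-179) = (-25 + (-3 + 1))*(-179) = (-25 - 2)*(-179) = -27*(-179) = 4833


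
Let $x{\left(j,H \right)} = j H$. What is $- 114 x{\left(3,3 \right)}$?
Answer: $-1026$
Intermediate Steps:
$x{\left(j,H \right)} = H j$
$- 114 x{\left(3,3 \right)} = - 114 \cdot 3 \cdot 3 = \left(-114\right) 9 = -1026$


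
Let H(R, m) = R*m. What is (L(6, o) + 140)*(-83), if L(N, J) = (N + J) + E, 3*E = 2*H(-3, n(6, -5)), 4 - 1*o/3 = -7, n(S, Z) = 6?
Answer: -13861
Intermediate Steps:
o = 33 (o = 12 - 3*(-7) = 12 + 21 = 33)
E = -12 (E = (2*(-3*6))/3 = (2*(-18))/3 = (⅓)*(-36) = -12)
L(N, J) = -12 + J + N (L(N, J) = (N + J) - 12 = (J + N) - 12 = -12 + J + N)
(L(6, o) + 140)*(-83) = ((-12 + 33 + 6) + 140)*(-83) = (27 + 140)*(-83) = 167*(-83) = -13861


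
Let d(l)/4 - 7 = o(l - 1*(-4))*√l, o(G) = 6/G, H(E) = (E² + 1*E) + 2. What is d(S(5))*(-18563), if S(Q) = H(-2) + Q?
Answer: -8093468/13 ≈ -6.2257e+5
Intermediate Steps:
H(E) = 2 + E + E² (H(E) = (E² + E) + 2 = (E + E²) + 2 = 2 + E + E²)
S(Q) = 4 + Q (S(Q) = (2 - 2 + (-2)²) + Q = (2 - 2 + 4) + Q = 4 + Q)
d(l) = 28 + 24*√l/(4 + l) (d(l) = 28 + 4*((6/(l - 1*(-4)))*√l) = 28 + 4*((6/(l + 4))*√l) = 28 + 4*((6/(4 + l))*√l) = 28 + 4*(6*√l/(4 + l)) = 28 + 24*√l/(4 + l))
d(S(5))*(-18563) = (4*(28 + 6*√(4 + 5) + 7*(4 + 5))/(4 + (4 + 5)))*(-18563) = (4*(28 + 6*√9 + 7*9)/(4 + 9))*(-18563) = (4*(28 + 6*3 + 63)/13)*(-18563) = (4*(1/13)*(28 + 18 + 63))*(-18563) = (4*(1/13)*109)*(-18563) = (436/13)*(-18563) = -8093468/13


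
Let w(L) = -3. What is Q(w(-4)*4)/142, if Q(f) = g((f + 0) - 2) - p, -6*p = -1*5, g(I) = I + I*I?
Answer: 1087/852 ≈ 1.2758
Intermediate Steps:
g(I) = I + I²
p = ⅚ (p = -(-1)*5/6 = -⅙*(-5) = ⅚ ≈ 0.83333)
Q(f) = -⅚ + (-1 + f)*(-2 + f) (Q(f) = ((f + 0) - 2)*(1 + ((f + 0) - 2)) - 1*⅚ = (f - 2)*(1 + (f - 2)) - ⅚ = (-2 + f)*(1 + (-2 + f)) - ⅚ = (-2 + f)*(-1 + f) - ⅚ = (-1 + f)*(-2 + f) - ⅚ = -⅚ + (-1 + f)*(-2 + f))
Q(w(-4)*4)/142 = (7/6 + (-3*4)² - (-9)*4)/142 = (7/6 + (-12)² - 3*(-12))*(1/142) = (7/6 + 144 + 36)*(1/142) = (1087/6)*(1/142) = 1087/852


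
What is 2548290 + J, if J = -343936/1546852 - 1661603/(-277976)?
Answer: 273933977771154075/107496932888 ≈ 2.5483e+6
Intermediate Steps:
J = 618661992555/107496932888 (J = -343936*1/1546852 - 1661603*(-1/277976) = -85984/386713 + 1661603/277976 = 618661992555/107496932888 ≈ 5.7552)
2548290 + J = 2548290 + 618661992555/107496932888 = 273933977771154075/107496932888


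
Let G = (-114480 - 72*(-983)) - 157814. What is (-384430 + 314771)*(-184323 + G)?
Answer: 26877298219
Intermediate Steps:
G = -201518 (G = (-114480 + 70776) - 157814 = -43704 - 157814 = -201518)
(-384430 + 314771)*(-184323 + G) = (-384430 + 314771)*(-184323 - 201518) = -69659*(-385841) = 26877298219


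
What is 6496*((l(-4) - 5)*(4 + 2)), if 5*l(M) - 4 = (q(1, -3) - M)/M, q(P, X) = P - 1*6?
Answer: -808752/5 ≈ -1.6175e+5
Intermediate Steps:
q(P, X) = -6 + P (q(P, X) = P - 6 = -6 + P)
l(M) = ⅘ + (-5 - M)/(5*M) (l(M) = ⅘ + (((-6 + 1) - M)/M)/5 = ⅘ + ((-5 - M)/M)/5 = ⅘ + (-5 - M)/(5*M))
6496*((l(-4) - 5)*(4 + 2)) = 6496*(((⅗ - 1/(-4)) - 5)*(4 + 2)) = 6496*(((⅗ - 1*(-¼)) - 5)*6) = 6496*(((⅗ + ¼) - 5)*6) = 6496*((17/20 - 5)*6) = 6496*(-83/20*6) = 6496*(-249/10) = -808752/5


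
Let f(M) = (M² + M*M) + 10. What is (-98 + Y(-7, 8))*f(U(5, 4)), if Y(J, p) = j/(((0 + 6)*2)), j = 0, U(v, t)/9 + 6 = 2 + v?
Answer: -16856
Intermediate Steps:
U(v, t) = -36 + 9*v (U(v, t) = -54 + 9*(2 + v) = -54 + (18 + 9*v) = -36 + 9*v)
f(M) = 10 + 2*M² (f(M) = (M² + M²) + 10 = 2*M² + 10 = 10 + 2*M²)
Y(J, p) = 0 (Y(J, p) = 0/(((0 + 6)*2)) = 0/((6*2)) = 0/12 = 0*(1/12) = 0)
(-98 + Y(-7, 8))*f(U(5, 4)) = (-98 + 0)*(10 + 2*(-36 + 9*5)²) = -98*(10 + 2*(-36 + 45)²) = -98*(10 + 2*9²) = -98*(10 + 2*81) = -98*(10 + 162) = -98*172 = -16856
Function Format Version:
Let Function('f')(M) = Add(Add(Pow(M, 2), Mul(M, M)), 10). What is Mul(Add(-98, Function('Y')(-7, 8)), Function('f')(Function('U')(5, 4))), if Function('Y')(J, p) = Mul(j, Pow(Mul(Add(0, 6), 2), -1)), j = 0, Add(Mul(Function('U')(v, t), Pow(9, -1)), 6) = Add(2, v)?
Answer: -16856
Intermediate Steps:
Function('U')(v, t) = Add(-36, Mul(9, v)) (Function('U')(v, t) = Add(-54, Mul(9, Add(2, v))) = Add(-54, Add(18, Mul(9, v))) = Add(-36, Mul(9, v)))
Function('f')(M) = Add(10, Mul(2, Pow(M, 2))) (Function('f')(M) = Add(Add(Pow(M, 2), Pow(M, 2)), 10) = Add(Mul(2, Pow(M, 2)), 10) = Add(10, Mul(2, Pow(M, 2))))
Function('Y')(J, p) = 0 (Function('Y')(J, p) = Mul(0, Pow(Mul(Add(0, 6), 2), -1)) = Mul(0, Pow(Mul(6, 2), -1)) = Mul(0, Pow(12, -1)) = Mul(0, Rational(1, 12)) = 0)
Mul(Add(-98, Function('Y')(-7, 8)), Function('f')(Function('U')(5, 4))) = Mul(Add(-98, 0), Add(10, Mul(2, Pow(Add(-36, Mul(9, 5)), 2)))) = Mul(-98, Add(10, Mul(2, Pow(Add(-36, 45), 2)))) = Mul(-98, Add(10, Mul(2, Pow(9, 2)))) = Mul(-98, Add(10, Mul(2, 81))) = Mul(-98, Add(10, 162)) = Mul(-98, 172) = -16856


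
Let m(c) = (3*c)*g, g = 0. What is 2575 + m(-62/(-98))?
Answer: 2575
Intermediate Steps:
m(c) = 0 (m(c) = (3*c)*0 = 0)
2575 + m(-62/(-98)) = 2575 + 0 = 2575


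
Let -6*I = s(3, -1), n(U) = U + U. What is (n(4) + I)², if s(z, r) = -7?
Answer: 3025/36 ≈ 84.028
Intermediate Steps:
n(U) = 2*U
I = 7/6 (I = -⅙*(-7) = 7/6 ≈ 1.1667)
(n(4) + I)² = (2*4 + 7/6)² = (8 + 7/6)² = (55/6)² = 3025/36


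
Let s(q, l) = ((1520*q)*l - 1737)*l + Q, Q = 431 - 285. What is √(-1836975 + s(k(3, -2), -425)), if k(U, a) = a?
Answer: 2*I*√137549651 ≈ 23456.0*I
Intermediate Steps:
Q = 146
s(q, l) = 146 + l*(-1737 + 1520*l*q) (s(q, l) = ((1520*q)*l - 1737)*l + 146 = (1520*l*q - 1737)*l + 146 = (-1737 + 1520*l*q)*l + 146 = l*(-1737 + 1520*l*q) + 146 = 146 + l*(-1737 + 1520*l*q))
√(-1836975 + s(k(3, -2), -425)) = √(-1836975 + (146 - 1737*(-425) + 1520*(-2)*(-425)²)) = √(-1836975 + (146 + 738225 + 1520*(-2)*180625)) = √(-1836975 + (146 + 738225 - 549100000)) = √(-1836975 - 548361629) = √(-550198604) = 2*I*√137549651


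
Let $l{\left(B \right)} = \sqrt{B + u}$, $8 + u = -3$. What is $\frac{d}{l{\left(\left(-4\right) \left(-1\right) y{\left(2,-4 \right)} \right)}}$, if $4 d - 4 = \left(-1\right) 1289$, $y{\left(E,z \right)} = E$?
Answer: $\frac{1285 i \sqrt{3}}{12} \approx 185.47 i$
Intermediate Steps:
$u = -11$ ($u = -8 - 3 = -11$)
$d = - \frac{1285}{4}$ ($d = 1 + \frac{\left(-1\right) 1289}{4} = 1 + \frac{1}{4} \left(-1289\right) = 1 - \frac{1289}{4} = - \frac{1285}{4} \approx -321.25$)
$l{\left(B \right)} = \sqrt{-11 + B}$ ($l{\left(B \right)} = \sqrt{B - 11} = \sqrt{-11 + B}$)
$\frac{d}{l{\left(\left(-4\right) \left(-1\right) y{\left(2,-4 \right)} \right)}} = \frac{1}{\sqrt{-11 + \left(-4\right) \left(-1\right) 2}} \left(- \frac{1285}{4}\right) = \frac{1}{\sqrt{-11 + 4 \cdot 2}} \left(- \frac{1285}{4}\right) = \frac{1}{\sqrt{-11 + 8}} \left(- \frac{1285}{4}\right) = \frac{1}{\sqrt{-3}} \left(- \frac{1285}{4}\right) = \frac{1}{i \sqrt{3}} \left(- \frac{1285}{4}\right) = - \frac{i \sqrt{3}}{3} \left(- \frac{1285}{4}\right) = \frac{1285 i \sqrt{3}}{12}$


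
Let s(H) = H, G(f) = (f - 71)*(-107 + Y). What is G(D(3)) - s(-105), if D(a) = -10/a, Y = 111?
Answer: -577/3 ≈ -192.33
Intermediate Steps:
G(f) = -284 + 4*f (G(f) = (f - 71)*(-107 + 111) = (-71 + f)*4 = -284 + 4*f)
G(D(3)) - s(-105) = (-284 + 4*(-10/3)) - 1*(-105) = (-284 + 4*(-10*⅓)) + 105 = (-284 + 4*(-10/3)) + 105 = (-284 - 40/3) + 105 = -892/3 + 105 = -577/3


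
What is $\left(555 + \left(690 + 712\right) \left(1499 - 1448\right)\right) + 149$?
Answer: $72206$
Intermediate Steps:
$\left(555 + \left(690 + 712\right) \left(1499 - 1448\right)\right) + 149 = \left(555 + 1402 \cdot 51\right) + 149 = \left(555 + 71502\right) + 149 = 72057 + 149 = 72206$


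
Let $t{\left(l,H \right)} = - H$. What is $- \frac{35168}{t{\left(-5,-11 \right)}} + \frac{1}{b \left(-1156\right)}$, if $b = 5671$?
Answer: $- \frac{230550013579}{72112436} \approx -3197.1$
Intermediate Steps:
$- \frac{35168}{t{\left(-5,-11 \right)}} + \frac{1}{b \left(-1156\right)} = - \frac{35168}{\left(-1\right) \left(-11\right)} + \frac{1}{5671 \left(-1156\right)} = - \frac{35168}{11} + \frac{1}{5671} \left(- \frac{1}{1156}\right) = \left(-35168\right) \frac{1}{11} - \frac{1}{6555676} = - \frac{35168}{11} - \frac{1}{6555676} = - \frac{230550013579}{72112436}$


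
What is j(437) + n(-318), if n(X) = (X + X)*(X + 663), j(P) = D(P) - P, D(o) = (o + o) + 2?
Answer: -218981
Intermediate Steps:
D(o) = 2 + 2*o (D(o) = 2*o + 2 = 2 + 2*o)
j(P) = 2 + P (j(P) = (2 + 2*P) - P = 2 + P)
n(X) = 2*X*(663 + X) (n(X) = (2*X)*(663 + X) = 2*X*(663 + X))
j(437) + n(-318) = (2 + 437) + 2*(-318)*(663 - 318) = 439 + 2*(-318)*345 = 439 - 219420 = -218981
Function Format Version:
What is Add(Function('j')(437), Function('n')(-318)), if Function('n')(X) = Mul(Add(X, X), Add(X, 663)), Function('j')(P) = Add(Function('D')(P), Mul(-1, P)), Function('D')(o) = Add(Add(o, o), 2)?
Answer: -218981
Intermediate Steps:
Function('D')(o) = Add(2, Mul(2, o)) (Function('D')(o) = Add(Mul(2, o), 2) = Add(2, Mul(2, o)))
Function('j')(P) = Add(2, P) (Function('j')(P) = Add(Add(2, Mul(2, P)), Mul(-1, P)) = Add(2, P))
Function('n')(X) = Mul(2, X, Add(663, X)) (Function('n')(X) = Mul(Mul(2, X), Add(663, X)) = Mul(2, X, Add(663, X)))
Add(Function('j')(437), Function('n')(-318)) = Add(Add(2, 437), Mul(2, -318, Add(663, -318))) = Add(439, Mul(2, -318, 345)) = Add(439, -219420) = -218981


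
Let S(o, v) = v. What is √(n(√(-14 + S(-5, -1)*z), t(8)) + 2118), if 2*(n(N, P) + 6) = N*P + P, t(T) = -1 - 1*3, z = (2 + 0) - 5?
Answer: √(2110 - 2*I*√11) ≈ 45.935 - 0.0722*I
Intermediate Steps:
z = -3 (z = 2 - 5 = -3)
t(T) = -4 (t(T) = -1 - 3 = -4)
n(N, P) = -6 + P/2 + N*P/2 (n(N, P) = -6 + (N*P + P)/2 = -6 + (P + N*P)/2 = -6 + (P/2 + N*P/2) = -6 + P/2 + N*P/2)
√(n(√(-14 + S(-5, -1)*z), t(8)) + 2118) = √((-6 + (½)*(-4) + (½)*√(-14 - 1*(-3))*(-4)) + 2118) = √((-6 - 2 + (½)*√(-14 + 3)*(-4)) + 2118) = √((-6 - 2 + (½)*√(-11)*(-4)) + 2118) = √((-6 - 2 + (½)*(I*√11)*(-4)) + 2118) = √((-6 - 2 - 2*I*√11) + 2118) = √((-8 - 2*I*√11) + 2118) = √(2110 - 2*I*√11)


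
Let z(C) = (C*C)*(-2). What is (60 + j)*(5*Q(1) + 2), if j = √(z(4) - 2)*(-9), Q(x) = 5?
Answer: 1620 - 243*I*√34 ≈ 1620.0 - 1416.9*I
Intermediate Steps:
z(C) = -2*C² (z(C) = C²*(-2) = -2*C²)
j = -9*I*√34 (j = √(-2*4² - 2)*(-9) = √(-2*16 - 2)*(-9) = √(-32 - 2)*(-9) = √(-34)*(-9) = (I*√34)*(-9) = -9*I*√34 ≈ -52.479*I)
(60 + j)*(5*Q(1) + 2) = (60 - 9*I*√34)*(5*5 + 2) = (60 - 9*I*√34)*(25 + 2) = (60 - 9*I*√34)*27 = 1620 - 243*I*√34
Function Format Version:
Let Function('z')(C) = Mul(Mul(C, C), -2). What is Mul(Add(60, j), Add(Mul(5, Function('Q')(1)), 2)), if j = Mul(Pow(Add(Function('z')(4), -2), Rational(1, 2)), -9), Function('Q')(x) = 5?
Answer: Add(1620, Mul(-243, I, Pow(34, Rational(1, 2)))) ≈ Add(1620.0, Mul(-1416.9, I))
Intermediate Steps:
Function('z')(C) = Mul(-2, Pow(C, 2)) (Function('z')(C) = Mul(Pow(C, 2), -2) = Mul(-2, Pow(C, 2)))
j = Mul(-9, I, Pow(34, Rational(1, 2))) (j = Mul(Pow(Add(Mul(-2, Pow(4, 2)), -2), Rational(1, 2)), -9) = Mul(Pow(Add(Mul(-2, 16), -2), Rational(1, 2)), -9) = Mul(Pow(Add(-32, -2), Rational(1, 2)), -9) = Mul(Pow(-34, Rational(1, 2)), -9) = Mul(Mul(I, Pow(34, Rational(1, 2))), -9) = Mul(-9, I, Pow(34, Rational(1, 2))) ≈ Mul(-52.479, I))
Mul(Add(60, j), Add(Mul(5, Function('Q')(1)), 2)) = Mul(Add(60, Mul(-9, I, Pow(34, Rational(1, 2)))), Add(Mul(5, 5), 2)) = Mul(Add(60, Mul(-9, I, Pow(34, Rational(1, 2)))), Add(25, 2)) = Mul(Add(60, Mul(-9, I, Pow(34, Rational(1, 2)))), 27) = Add(1620, Mul(-243, I, Pow(34, Rational(1, 2))))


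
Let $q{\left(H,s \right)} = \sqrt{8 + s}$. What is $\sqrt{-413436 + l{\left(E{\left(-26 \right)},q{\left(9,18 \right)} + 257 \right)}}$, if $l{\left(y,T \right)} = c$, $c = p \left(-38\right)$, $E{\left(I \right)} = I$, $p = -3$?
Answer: $i \sqrt{413322} \approx 642.9 i$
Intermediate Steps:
$c = 114$ ($c = \left(-3\right) \left(-38\right) = 114$)
$l{\left(y,T \right)} = 114$
$\sqrt{-413436 + l{\left(E{\left(-26 \right)},q{\left(9,18 \right)} + 257 \right)}} = \sqrt{-413436 + 114} = \sqrt{-413322} = i \sqrt{413322}$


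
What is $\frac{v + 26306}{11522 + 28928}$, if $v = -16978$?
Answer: $\frac{4664}{20225} \approx 0.23061$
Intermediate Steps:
$\frac{v + 26306}{11522 + 28928} = \frac{-16978 + 26306}{11522 + 28928} = \frac{9328}{40450} = 9328 \cdot \frac{1}{40450} = \frac{4664}{20225}$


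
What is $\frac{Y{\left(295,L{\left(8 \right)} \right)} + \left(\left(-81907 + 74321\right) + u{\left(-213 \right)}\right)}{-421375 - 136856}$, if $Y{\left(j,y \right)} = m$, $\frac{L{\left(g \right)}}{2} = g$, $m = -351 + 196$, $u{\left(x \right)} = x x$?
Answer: $- \frac{37628}{558231} \approx -0.067406$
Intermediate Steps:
$u{\left(x \right)} = x^{2}$
$m = -155$
$L{\left(g \right)} = 2 g$
$Y{\left(j,y \right)} = -155$
$\frac{Y{\left(295,L{\left(8 \right)} \right)} + \left(\left(-81907 + 74321\right) + u{\left(-213 \right)}\right)}{-421375 - 136856} = \frac{-155 + \left(\left(-81907 + 74321\right) + \left(-213\right)^{2}\right)}{-421375 - 136856} = \frac{-155 + \left(-7586 + 45369\right)}{-558231} = \left(-155 + 37783\right) \left(- \frac{1}{558231}\right) = 37628 \left(- \frac{1}{558231}\right) = - \frac{37628}{558231}$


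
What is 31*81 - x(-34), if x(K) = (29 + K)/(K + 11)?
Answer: 57748/23 ≈ 2510.8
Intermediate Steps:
x(K) = (29 + K)/(11 + K)
31*81 - x(-34) = 31*81 - (29 - 34)/(11 - 34) = 2511 - (-5)/(-23) = 2511 - (-1)*(-5)/23 = 2511 - 1*5/23 = 2511 - 5/23 = 57748/23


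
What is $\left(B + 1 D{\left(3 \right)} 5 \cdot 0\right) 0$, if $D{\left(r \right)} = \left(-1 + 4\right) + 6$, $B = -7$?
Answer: $0$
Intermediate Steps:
$D{\left(r \right)} = 9$ ($D{\left(r \right)} = 3 + 6 = 9$)
$\left(B + 1 D{\left(3 \right)} 5 \cdot 0\right) 0 = \left(-7 + 1 \cdot 9 \cdot 5 \cdot 0\right) 0 = \left(-7 + 1 \cdot 45 \cdot 0\right) 0 = \left(-7 + 45 \cdot 0\right) 0 = \left(-7 + 0\right) 0 = \left(-7\right) 0 = 0$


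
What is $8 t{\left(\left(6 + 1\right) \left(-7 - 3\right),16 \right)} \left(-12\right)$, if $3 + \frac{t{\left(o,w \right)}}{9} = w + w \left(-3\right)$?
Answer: $30240$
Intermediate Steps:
$t{\left(o,w \right)} = -27 - 18 w$ ($t{\left(o,w \right)} = -27 + 9 \left(w + w \left(-3\right)\right) = -27 + 9 \left(w - 3 w\right) = -27 + 9 \left(- 2 w\right) = -27 - 18 w$)
$8 t{\left(\left(6 + 1\right) \left(-7 - 3\right),16 \right)} \left(-12\right) = 8 \left(-27 - 288\right) \left(-12\right) = 8 \left(\left(-315\right) \left(-12\right)\right) = 8 \cdot 3780 = 30240$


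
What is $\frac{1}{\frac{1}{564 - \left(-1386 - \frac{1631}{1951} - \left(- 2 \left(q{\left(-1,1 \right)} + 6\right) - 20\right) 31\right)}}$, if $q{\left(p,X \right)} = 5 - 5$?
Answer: $\frac{1870689}{1951} \approx 958.84$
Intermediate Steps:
$q{\left(p,X \right)} = 0$
$\frac{1}{\frac{1}{564 - \left(-1386 - \frac{1631}{1951} - \left(- 2 \left(q{\left(-1,1 \right)} + 6\right) - 20\right) 31\right)}} = \frac{1}{\frac{1}{564 - \left(-1386 - \frac{1631}{1951} - \left(- 2 \left(0 + 6\right) - 20\right) 31\right)}} = \frac{1}{\frac{1}{564 - \left(-1386 - \frac{1631}{1951} - \left(\left(-2\right) 6 - 20\right) 31\right)}} = \frac{1}{\frac{1}{564 + \left(\left(-12 - 20\right) 31 - \left(- \frac{1631}{1951} - 1386\right)\right)}} = \frac{1}{\frac{1}{564 - - \frac{770325}{1951}}} = \frac{1}{\frac{1}{564 + \left(-992 + \frac{2705717}{1951}\right)}} = \frac{1}{\frac{1}{564 + \frac{770325}{1951}}} = \frac{1}{\frac{1}{\frac{1870689}{1951}}} = \frac{1}{\frac{1951}{1870689}} = \frac{1870689}{1951}$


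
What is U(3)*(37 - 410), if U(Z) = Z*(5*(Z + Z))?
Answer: -33570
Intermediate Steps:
U(Z) = 10*Z² (U(Z) = Z*(5*(2*Z)) = Z*(10*Z) = 10*Z²)
U(3)*(37 - 410) = (10*3²)*(37 - 410) = (10*9)*(-373) = 90*(-373) = -33570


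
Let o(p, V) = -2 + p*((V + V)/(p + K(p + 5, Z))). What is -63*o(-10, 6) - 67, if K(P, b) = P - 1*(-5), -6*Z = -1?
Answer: -697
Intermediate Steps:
Z = ⅙ (Z = -⅙*(-1) = ⅙ ≈ 0.16667)
K(P, b) = 5 + P (K(P, b) = P + 5 = 5 + P)
o(p, V) = -2 + 2*V*p/(10 + 2*p) (o(p, V) = -2 + p*((V + V)/(p + (5 + (p + 5)))) = -2 + p*((2*V)/(p + (5 + (5 + p)))) = -2 + p*((2*V)/(p + (10 + p))) = -2 + p*((2*V)/(10 + 2*p)) = -2 + p*(2*V/(10 + 2*p)) = -2 + 2*V*p/(10 + 2*p))
-63*o(-10, 6) - 67 = -63*(-10 - 2*(-10) + 6*(-10))/(5 - 10) - 67 = -63*(-10 + 20 - 60)/(-5) - 67 = -(-63)*(-50)/5 - 67 = -63*10 - 67 = -630 - 67 = -697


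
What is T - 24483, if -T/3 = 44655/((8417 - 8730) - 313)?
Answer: -15192393/626 ≈ -24269.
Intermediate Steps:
T = 133965/626 (T = -133965/((8417 - 8730) - 313) = -133965/(-313 - 313) = -133965/(-626) = -133965*(-1)/626 = -3*(-44655/626) = 133965/626 ≈ 214.00)
T - 24483 = 133965/626 - 24483 = -15192393/626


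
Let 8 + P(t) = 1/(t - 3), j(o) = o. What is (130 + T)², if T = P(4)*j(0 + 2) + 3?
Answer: 14161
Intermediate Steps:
P(t) = -8 + 1/(-3 + t) (P(t) = -8 + 1/(t - 3) = -8 + 1/(-3 + t))
T = -11 (T = ((25 - 8*4)/(-3 + 4))*(0 + 2) + 3 = ((25 - 32)/1)*2 + 3 = (1*(-7))*2 + 3 = -7*2 + 3 = -14 + 3 = -11)
(130 + T)² = (130 - 11)² = 119² = 14161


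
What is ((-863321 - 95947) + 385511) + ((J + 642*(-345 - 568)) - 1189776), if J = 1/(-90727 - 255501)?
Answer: -813524660813/346228 ≈ -2.3497e+6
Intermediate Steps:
J = -1/346228 (J = 1/(-346228) = -1/346228 ≈ -2.8883e-6)
((-863321 - 95947) + 385511) + ((J + 642*(-345 - 568)) - 1189776) = ((-863321 - 95947) + 385511) + ((-1/346228 + 642*(-345 - 568)) - 1189776) = (-959268 + 385511) + ((-1/346228 + 642*(-913)) - 1189776) = -573757 + ((-1/346228 - 586146) - 1189776) = -573757 + (-202940157289/346228 - 1189776) = -573757 - 614873922217/346228 = -813524660813/346228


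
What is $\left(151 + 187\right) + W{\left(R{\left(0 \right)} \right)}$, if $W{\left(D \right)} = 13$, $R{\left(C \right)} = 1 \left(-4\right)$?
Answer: $351$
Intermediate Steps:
$R{\left(C \right)} = -4$
$\left(151 + 187\right) + W{\left(R{\left(0 \right)} \right)} = \left(151 + 187\right) + 13 = 338 + 13 = 351$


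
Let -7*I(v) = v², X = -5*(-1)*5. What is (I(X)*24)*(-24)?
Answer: 360000/7 ≈ 51429.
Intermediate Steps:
X = 25 (X = 5*5 = 25)
I(v) = -v²/7
(I(X)*24)*(-24) = (-⅐*25²*24)*(-24) = (-⅐*625*24)*(-24) = -625/7*24*(-24) = -15000/7*(-24) = 360000/7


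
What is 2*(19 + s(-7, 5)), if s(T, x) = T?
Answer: 24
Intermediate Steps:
2*(19 + s(-7, 5)) = 2*(19 - 7) = 2*12 = 24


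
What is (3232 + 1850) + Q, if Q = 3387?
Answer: 8469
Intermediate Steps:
(3232 + 1850) + Q = (3232 + 1850) + 3387 = 5082 + 3387 = 8469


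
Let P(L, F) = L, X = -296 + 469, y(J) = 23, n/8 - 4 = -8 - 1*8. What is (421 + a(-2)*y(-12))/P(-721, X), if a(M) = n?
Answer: 1787/721 ≈ 2.4785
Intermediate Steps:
n = -96 (n = 32 + 8*(-8 - 1*8) = 32 + 8*(-8 - 8) = 32 + 8*(-16) = 32 - 128 = -96)
X = 173
a(M) = -96
(421 + a(-2)*y(-12))/P(-721, X) = (421 - 96*23)/(-721) = (421 - 2208)*(-1/721) = -1787*(-1/721) = 1787/721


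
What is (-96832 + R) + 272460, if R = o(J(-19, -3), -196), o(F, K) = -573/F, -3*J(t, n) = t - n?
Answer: 2808329/16 ≈ 1.7552e+5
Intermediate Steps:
J(t, n) = -t/3 + n/3 (J(t, n) = -(t - n)/3 = -t/3 + n/3)
R = -1719/16 (R = -573/(-⅓*(-19) + (⅓)*(-3)) = -573/(19/3 - 1) = -573/16/3 = -573*3/16 = -1719/16 ≈ -107.44)
(-96832 + R) + 272460 = (-96832 - 1719/16) + 272460 = -1551031/16 + 272460 = 2808329/16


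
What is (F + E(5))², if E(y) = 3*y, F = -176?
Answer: 25921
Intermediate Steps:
(F + E(5))² = (-176 + 3*5)² = (-176 + 15)² = (-161)² = 25921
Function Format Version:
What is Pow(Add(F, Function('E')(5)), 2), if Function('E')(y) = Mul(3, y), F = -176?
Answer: 25921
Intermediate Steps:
Pow(Add(F, Function('E')(5)), 2) = Pow(Add(-176, Mul(3, 5)), 2) = Pow(Add(-176, 15), 2) = Pow(-161, 2) = 25921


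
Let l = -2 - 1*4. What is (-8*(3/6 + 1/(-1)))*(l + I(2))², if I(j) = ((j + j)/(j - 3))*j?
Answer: 784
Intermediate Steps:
l = -6 (l = -2 - 4 = -6)
I(j) = 2*j²/(-3 + j) (I(j) = ((2*j)/(-3 + j))*j = (2*j/(-3 + j))*j = 2*j²/(-3 + j))
(-8*(3/6 + 1/(-1)))*(l + I(2))² = (-8*(3/6 + 1/(-1)))*(-6 + 2*2²/(-3 + 2))² = (-8*(3*(⅙) + 1*(-1)))*(-6 + 2*4/(-1))² = (-8*(½ - 1))*(-6 + 2*4*(-1))² = (-8*(-½))*(-6 - 8)² = 4*(-14)² = 4*196 = 784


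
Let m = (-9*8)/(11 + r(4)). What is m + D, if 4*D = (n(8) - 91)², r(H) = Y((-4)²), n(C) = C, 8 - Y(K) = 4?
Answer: 34349/20 ≈ 1717.4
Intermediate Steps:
Y(K) = 4 (Y(K) = 8 - 1*4 = 8 - 4 = 4)
r(H) = 4
D = 6889/4 (D = (8 - 91)²/4 = (¼)*(-83)² = (¼)*6889 = 6889/4 ≈ 1722.3)
m = -24/5 (m = (-9*8)/(11 + 4) = -72/15 = -72*1/15 = -24/5 ≈ -4.8000)
m + D = -24/5 + 6889/4 = 34349/20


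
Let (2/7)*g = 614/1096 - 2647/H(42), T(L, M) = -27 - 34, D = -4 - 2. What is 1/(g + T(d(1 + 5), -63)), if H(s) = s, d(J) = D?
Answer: -3288/919399 ≈ -0.0035762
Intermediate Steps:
D = -6
d(J) = -6
T(L, M) = -61
g = -718831/3288 (g = 7*(614/1096 - 2647/42)/2 = 7*(614*(1/1096) - 2647*1/42)/2 = 7*(307/548 - 2647/42)/2 = (7/2)*(-718831/11508) = -718831/3288 ≈ -218.62)
1/(g + T(d(1 + 5), -63)) = 1/(-718831/3288 - 61) = 1/(-919399/3288) = -3288/919399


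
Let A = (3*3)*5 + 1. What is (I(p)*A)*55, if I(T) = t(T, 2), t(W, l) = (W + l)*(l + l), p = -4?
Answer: -20240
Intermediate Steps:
t(W, l) = 2*l*(W + l) (t(W, l) = (W + l)*(2*l) = 2*l*(W + l))
I(T) = 8 + 4*T (I(T) = 2*2*(T + 2) = 2*2*(2 + T) = 8 + 4*T)
A = 46 (A = 9*5 + 1 = 45 + 1 = 46)
(I(p)*A)*55 = ((8 + 4*(-4))*46)*55 = ((8 - 16)*46)*55 = -8*46*55 = -368*55 = -20240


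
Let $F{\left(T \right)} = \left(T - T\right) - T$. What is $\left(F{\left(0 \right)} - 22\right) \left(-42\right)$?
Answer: $924$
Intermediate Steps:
$F{\left(T \right)} = - T$ ($F{\left(T \right)} = 0 - T = - T$)
$\left(F{\left(0 \right)} - 22\right) \left(-42\right) = \left(\left(-1\right) 0 - 22\right) \left(-42\right) = \left(0 - 22\right) \left(-42\right) = \left(-22\right) \left(-42\right) = 924$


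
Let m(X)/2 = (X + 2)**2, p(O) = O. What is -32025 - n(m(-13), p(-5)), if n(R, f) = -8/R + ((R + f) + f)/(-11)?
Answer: -3872469/121 ≈ -32004.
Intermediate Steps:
m(X) = 2*(2 + X)**2 (m(X) = 2*(X + 2)**2 = 2*(2 + X)**2)
n(R, f) = -8/R - 2*f/11 - R/11 (n(R, f) = -8/R + (R + 2*f)*(-1/11) = -8/R + (-2*f/11 - R/11) = -8/R - 2*f/11 - R/11)
-32025 - n(m(-13), p(-5)) = -32025 - (-88 - 2*(2 - 13)**2*(2*(2 - 13)**2 + 2*(-5)))/(11*(2*(2 - 13)**2)) = -32025 - (-88 - 2*(-11)**2*(2*(-11)**2 - 10))/(11*(2*(-11)**2)) = -32025 - (-88 - 2*121*(2*121 - 10))/(11*(2*121)) = -32025 - (-88 - 1*242*(242 - 10))/(11*242) = -32025 - (-88 - 1*242*232)/(11*242) = -32025 - (-88 - 56144)/(11*242) = -32025 - (-56232)/(11*242) = -32025 - 1*(-2556/121) = -32025 + 2556/121 = -3872469/121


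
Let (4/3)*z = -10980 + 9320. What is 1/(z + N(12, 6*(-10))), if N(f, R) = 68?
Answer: -1/1177 ≈ -0.00084962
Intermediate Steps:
z = -1245 (z = 3*(-10980 + 9320)/4 = (¾)*(-1660) = -1245)
1/(z + N(12, 6*(-10))) = 1/(-1245 + 68) = 1/(-1177) = -1/1177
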